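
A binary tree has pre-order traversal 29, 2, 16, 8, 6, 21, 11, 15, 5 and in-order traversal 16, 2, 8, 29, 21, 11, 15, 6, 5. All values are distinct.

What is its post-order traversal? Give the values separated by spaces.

16 8 2 15 11 21 5 6 29

The first element of pre-order is the root; it splits in-order into left and right subtrees.
Root 29: left subtree has 3 nodes {16, 2, 8}, right has 5 {21, 11, 15, 6, 5}.
  Root 2: left subtree has 1 node {16}, right has 1 {8}.
  Root 6: left subtree has 3 nodes {21, 11, 15}, right has 1 {5}.
    Root 21: left subtree has 0 nodes { }, right has 2 {11, 15}.
      Root 11: left subtree has 0 nodes { }, right has 1 {15}.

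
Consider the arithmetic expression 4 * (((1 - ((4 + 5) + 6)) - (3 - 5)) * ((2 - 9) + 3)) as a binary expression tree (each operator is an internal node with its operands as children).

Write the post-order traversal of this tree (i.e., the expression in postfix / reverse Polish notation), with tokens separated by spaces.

4 1 4 5 + 6 + - 3 5 - - 2 9 - 3 + * *

Post-order on an expression tree gives postfix notation: for each operator, emit left operand, right operand, then the operator.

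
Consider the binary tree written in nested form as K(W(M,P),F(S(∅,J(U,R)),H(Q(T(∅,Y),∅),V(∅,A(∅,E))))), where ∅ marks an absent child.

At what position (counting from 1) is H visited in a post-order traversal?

14

Post-order visits the left subtree, then the right subtree, then the node.
At K: go left to W.
  At W: go left to M.
    M is a leaf — visit M.
  At W: go right to P.
    P is a leaf — visit P.
  Visit W.
At K: go right to F.
  At F: go left to S.
    At S: no left child.
    At S: go right to J.
      At J: go left to U.
        U is a leaf — visit U.
      At J: go right to R.
        R is a leaf — visit R.
      Visit J.
    Visit S.
  At F: go right to H.
    At H: go left to Q.
      At Q: go left to T.
        At T: no left child.
        At T: go right to Y.
          Y is a leaf — visit Y.
        Visit T.
      At Q: no right child.
      Visit Q.
    At H: go right to V.
      At V: no left child.
      At V: go right to A.
        At A: no left child.
        At A: go right to E.
          E is a leaf — visit E.
        Visit A.
      Visit V.
    Visit H.
  Visit F.
Visit K.
Full post-order sequence: M, P, W, U, R, J, S, Y, T, Q, E, A, V, H, F, K.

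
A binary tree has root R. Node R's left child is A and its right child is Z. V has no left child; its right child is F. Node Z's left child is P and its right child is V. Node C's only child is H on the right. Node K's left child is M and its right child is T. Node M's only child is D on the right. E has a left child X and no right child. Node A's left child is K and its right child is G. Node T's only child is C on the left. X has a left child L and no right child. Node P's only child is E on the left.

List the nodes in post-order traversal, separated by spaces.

Post-order visits the left subtree, then the right subtree, then the node.
At R: go left to A.
  At A: go left to K.
    At K: go left to M.
      At M: no left child.
      At M: go right to D.
        D is a leaf — visit D.
      Visit M.
    At K: go right to T.
      At T: go left to C.
        At C: no left child.
        At C: go right to H.
          H is a leaf — visit H.
        Visit C.
      At T: no right child.
      Visit T.
    Visit K.
  At A: go right to G.
    G is a leaf — visit G.
  Visit A.
At R: go right to Z.
  At Z: go left to P.
    At P: go left to E.
      At E: go left to X.
        At X: go left to L.
          L is a leaf — visit L.
        At X: no right child.
        Visit X.
      At E: no right child.
      Visit E.
    At P: no right child.
    Visit P.
  At Z: go right to V.
    At V: no left child.
    At V: go right to F.
      F is a leaf — visit F.
    Visit V.
  Visit Z.
Visit R.

D M H C T K G A L X E P F V Z R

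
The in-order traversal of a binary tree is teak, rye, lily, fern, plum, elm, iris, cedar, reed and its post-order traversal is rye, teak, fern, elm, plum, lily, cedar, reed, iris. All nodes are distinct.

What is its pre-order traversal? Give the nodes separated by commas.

The last element of post-order is the root; it splits in-order into left and right subtrees.
Root iris: left subtree has 6 nodes {teak, rye, lily, fern, plum, elm}, right has 2 {cedar, reed}.
  Root lily: left subtree has 2 nodes {teak, rye}, right has 3 {fern, plum, elm}.
    Root teak: left subtree has 0 nodes { }, right has 1 {rye}.
    Root plum: left subtree has 1 node {fern}, right has 1 {elm}.
  Root reed: left subtree has 1 node {cedar}, right has 0 { }.

iris, lily, teak, rye, plum, fern, elm, reed, cedar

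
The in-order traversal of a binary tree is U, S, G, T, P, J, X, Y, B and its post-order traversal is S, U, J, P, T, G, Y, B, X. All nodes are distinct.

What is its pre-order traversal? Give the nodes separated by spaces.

X G U S T P J B Y

The last element of post-order is the root; it splits in-order into left and right subtrees.
Root X: left subtree has 6 nodes {U, S, G, T, P, J}, right has 2 {Y, B}.
  Root G: left subtree has 2 nodes {U, S}, right has 3 {T, P, J}.
    Root U: left subtree has 0 nodes { }, right has 1 {S}.
    Root T: left subtree has 0 nodes { }, right has 2 {P, J}.
      Root P: left subtree has 0 nodes { }, right has 1 {J}.
  Root B: left subtree has 1 node {Y}, right has 0 { }.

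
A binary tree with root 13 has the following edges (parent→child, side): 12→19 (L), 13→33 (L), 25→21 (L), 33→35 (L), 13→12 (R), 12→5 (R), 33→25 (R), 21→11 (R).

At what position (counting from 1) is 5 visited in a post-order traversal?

7

Post-order visits the left subtree, then the right subtree, then the node.
At 13: go left to 33.
  At 33: go left to 35.
    35 is a leaf — visit 35.
  At 33: go right to 25.
    At 25: go left to 21.
      At 21: no left child.
      At 21: go right to 11.
        11 is a leaf — visit 11.
      Visit 21.
    At 25: no right child.
    Visit 25.
  Visit 33.
At 13: go right to 12.
  At 12: go left to 19.
    19 is a leaf — visit 19.
  At 12: go right to 5.
    5 is a leaf — visit 5.
  Visit 12.
Visit 13.
Full post-order sequence: 35, 11, 21, 25, 33, 19, 5, 12, 13.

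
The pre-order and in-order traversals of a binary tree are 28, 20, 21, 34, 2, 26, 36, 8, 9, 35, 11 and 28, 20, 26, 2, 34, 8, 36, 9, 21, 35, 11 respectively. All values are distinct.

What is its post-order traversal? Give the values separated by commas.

The first element of pre-order is the root; it splits in-order into left and right subtrees.
Root 28: left subtree has 0 nodes { }, right has 10 {20, 26, 2, 34, 8, 36, 9, 21, 35, 11}.
  Root 20: left subtree has 0 nodes { }, right has 9 {26, 2, 34, 8, 36, 9, 21, 35, 11}.
    Root 21: left subtree has 6 nodes {26, 2, 34, 8, 36, 9}, right has 2 {35, 11}.
      Root 34: left subtree has 2 nodes {26, 2}, right has 3 {8, 36, 9}.
        Root 2: left subtree has 1 node {26}, right has 0 { }.
        Root 36: left subtree has 1 node {8}, right has 1 {9}.
      Root 35: left subtree has 0 nodes { }, right has 1 {11}.

26, 2, 8, 9, 36, 34, 11, 35, 21, 20, 28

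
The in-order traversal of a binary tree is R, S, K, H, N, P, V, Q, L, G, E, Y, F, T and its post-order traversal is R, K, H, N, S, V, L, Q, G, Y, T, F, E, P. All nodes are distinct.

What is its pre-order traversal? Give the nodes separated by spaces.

P S R N H K E G Q V L F Y T

The last element of post-order is the root; it splits in-order into left and right subtrees.
Root P: left subtree has 5 nodes {R, S, K, H, N}, right has 8 {V, Q, L, G, E, Y, F, T}.
  Root S: left subtree has 1 node {R}, right has 3 {K, H, N}.
    Root N: left subtree has 2 nodes {K, H}, right has 0 { }.
      Root H: left subtree has 1 node {K}, right has 0 { }.
  Root E: left subtree has 4 nodes {V, Q, L, G}, right has 3 {Y, F, T}.
    Root G: left subtree has 3 nodes {V, Q, L}, right has 0 { }.
      Root Q: left subtree has 1 node {V}, right has 1 {L}.
    Root F: left subtree has 1 node {Y}, right has 1 {T}.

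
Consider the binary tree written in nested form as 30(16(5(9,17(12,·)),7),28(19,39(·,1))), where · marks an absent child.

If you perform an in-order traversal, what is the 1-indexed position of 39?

In-order visits the left subtree, then the node, then the right subtree.
At 30: go left to 16.
  At 16: go left to 5.
    At 5: go left to 9.
      9 is a leaf — visit 9.
    Visit 5.
    At 5: go right to 17.
      At 17: go left to 12.
        12 is a leaf — visit 12.
      Visit 17.
      At 17: no right child.
  Visit 16.
  At 16: go right to 7.
    7 is a leaf — visit 7.
Visit 30.
At 30: go right to 28.
  At 28: go left to 19.
    19 is a leaf — visit 19.
  Visit 28.
  At 28: go right to 39.
    At 39: no left child.
    Visit 39.
    At 39: go right to 1.
      1 is a leaf — visit 1.
Full in-order sequence: 9, 5, 12, 17, 16, 7, 30, 19, 28, 39, 1.

10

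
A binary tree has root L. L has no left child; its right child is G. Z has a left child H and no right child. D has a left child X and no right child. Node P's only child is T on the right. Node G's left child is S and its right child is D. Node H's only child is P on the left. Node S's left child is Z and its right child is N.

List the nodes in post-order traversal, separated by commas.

T, P, H, Z, N, S, X, D, G, L

Post-order visits the left subtree, then the right subtree, then the node.
At L: no left child.
At L: go right to G.
  At G: go left to S.
    At S: go left to Z.
      At Z: go left to H.
        At H: go left to P.
          At P: no left child.
          At P: go right to T.
            T is a leaf — visit T.
          Visit P.
        At H: no right child.
        Visit H.
      At Z: no right child.
      Visit Z.
    At S: go right to N.
      N is a leaf — visit N.
    Visit S.
  At G: go right to D.
    At D: go left to X.
      X is a leaf — visit X.
    At D: no right child.
    Visit D.
  Visit G.
Visit L.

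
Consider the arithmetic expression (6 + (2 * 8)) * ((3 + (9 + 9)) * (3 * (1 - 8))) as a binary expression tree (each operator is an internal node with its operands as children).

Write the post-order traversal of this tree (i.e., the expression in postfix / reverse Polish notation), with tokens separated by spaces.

Post-order on an expression tree gives postfix notation: for each operator, emit left operand, right operand, then the operator.

6 2 8 * + 3 9 9 + + 3 1 8 - * * *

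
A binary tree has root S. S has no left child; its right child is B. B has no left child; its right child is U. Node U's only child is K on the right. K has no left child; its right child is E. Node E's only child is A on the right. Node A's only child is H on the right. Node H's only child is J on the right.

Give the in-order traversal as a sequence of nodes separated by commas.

S, B, U, K, E, A, H, J

In-order visits the left subtree, then the node, then the right subtree.
At S: no left child.
Visit S.
At S: go right to B.
  At B: no left child.
  Visit B.
  At B: go right to U.
    At U: no left child.
    Visit U.
    At U: go right to K.
      At K: no left child.
      Visit K.
      At K: go right to E.
        At E: no left child.
        Visit E.
        At E: go right to A.
          At A: no left child.
          Visit A.
          At A: go right to H.
            At H: no left child.
            Visit H.
            At H: go right to J.
              J is a leaf — visit J.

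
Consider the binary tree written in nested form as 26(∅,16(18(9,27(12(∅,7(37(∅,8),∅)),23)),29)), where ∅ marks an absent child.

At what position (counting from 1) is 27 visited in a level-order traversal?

Level-order visits nodes level by level from the root, left to right within each level.
Level 0: 26
Level 1: 16
Level 2: 18, 29
Level 3: 9, 27
Level 4: 12, 23
Level 5: 7
Level 6: 37
Level 7: 8
Full level-order sequence: 26, 16, 18, 29, 9, 27, 12, 23, 7, 37, 8.

6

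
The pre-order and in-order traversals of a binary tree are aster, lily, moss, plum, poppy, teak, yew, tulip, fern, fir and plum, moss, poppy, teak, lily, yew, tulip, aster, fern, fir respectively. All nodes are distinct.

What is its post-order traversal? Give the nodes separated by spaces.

plum teak poppy moss tulip yew lily fir fern aster

The first element of pre-order is the root; it splits in-order into left and right subtrees.
Root aster: left subtree has 7 nodes {plum, moss, poppy, teak, lily, yew, tulip}, right has 2 {fern, fir}.
  Root lily: left subtree has 4 nodes {plum, moss, poppy, teak}, right has 2 {yew, tulip}.
    Root moss: left subtree has 1 node {plum}, right has 2 {poppy, teak}.
      Root poppy: left subtree has 0 nodes { }, right has 1 {teak}.
    Root yew: left subtree has 0 nodes { }, right has 1 {tulip}.
  Root fern: left subtree has 0 nodes { }, right has 1 {fir}.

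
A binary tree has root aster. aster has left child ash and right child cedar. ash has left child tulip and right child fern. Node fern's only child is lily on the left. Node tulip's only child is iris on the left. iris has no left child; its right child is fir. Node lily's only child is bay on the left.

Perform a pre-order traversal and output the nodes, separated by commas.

aster, ash, tulip, iris, fir, fern, lily, bay, cedar

Pre-order visits the node, then its left subtree, then its right subtree.
Visit aster.
At aster: go left to ash.
  Visit ash.
  At ash: go left to tulip.
    Visit tulip.
    At tulip: go left to iris.
      Visit iris.
      At iris: no left child.
      At iris: go right to fir.
        fir is a leaf — visit fir.
    At tulip: no right child.
  At ash: go right to fern.
    Visit fern.
    At fern: go left to lily.
      Visit lily.
      At lily: go left to bay.
        bay is a leaf — visit bay.
      At lily: no right child.
    At fern: no right child.
At aster: go right to cedar.
  cedar is a leaf — visit cedar.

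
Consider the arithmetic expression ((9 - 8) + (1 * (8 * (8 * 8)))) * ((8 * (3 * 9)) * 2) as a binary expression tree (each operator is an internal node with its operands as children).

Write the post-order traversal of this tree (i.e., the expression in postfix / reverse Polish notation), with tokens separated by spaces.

9 8 - 1 8 8 8 * * * + 8 3 9 * * 2 * *

Post-order on an expression tree gives postfix notation: for each operator, emit left operand, right operand, then the operator.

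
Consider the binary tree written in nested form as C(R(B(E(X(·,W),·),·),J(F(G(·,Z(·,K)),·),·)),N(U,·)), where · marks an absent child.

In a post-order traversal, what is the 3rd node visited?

Post-order visits the left subtree, then the right subtree, then the node.
At C: go left to R.
  At R: go left to B.
    At B: go left to E.
      At E: go left to X.
        At X: no left child.
        At X: go right to W.
          W is a leaf — visit W.
        Visit X.
      At E: no right child.
      Visit E.
    At B: no right child.
    Visit B.
  At R: go right to J.
    At J: go left to F.
      At F: go left to G.
        At G: no left child.
        At G: go right to Z.
          At Z: no left child.
          At Z: go right to K.
            K is a leaf — visit K.
          Visit Z.
        Visit G.
      At F: no right child.
      Visit F.
    At J: no right child.
    Visit J.
  Visit R.
At C: go right to N.
  At N: go left to U.
    U is a leaf — visit U.
  At N: no right child.
  Visit N.
Visit C.
Full post-order sequence: W, X, E, B, K, Z, G, F, J, R, U, N, C.

E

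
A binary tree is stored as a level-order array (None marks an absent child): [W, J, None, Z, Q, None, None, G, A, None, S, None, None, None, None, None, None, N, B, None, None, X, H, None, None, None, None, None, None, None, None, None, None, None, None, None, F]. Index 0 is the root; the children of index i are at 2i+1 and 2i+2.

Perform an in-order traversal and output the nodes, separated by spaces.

In-order visits the left subtree, then the node, then the right subtree.
At W: go left to J.
  At J: go left to Z.
    At Z: go left to G.
      G is a leaf — visit G.
    Visit Z.
    At Z: go right to A.
      At A: go left to N.
        At N: no left child.
        Visit N.
        At N: go right to F.
          F is a leaf — visit F.
      Visit A.
      At A: go right to B.
        B is a leaf — visit B.
  Visit J.
  At J: go right to Q.
    At Q: no left child.
    Visit Q.
    At Q: go right to S.
      At S: go left to X.
        X is a leaf — visit X.
      Visit S.
      At S: go right to H.
        H is a leaf — visit H.
Visit W.
At W: no right child.

G Z N F A B J Q X S H W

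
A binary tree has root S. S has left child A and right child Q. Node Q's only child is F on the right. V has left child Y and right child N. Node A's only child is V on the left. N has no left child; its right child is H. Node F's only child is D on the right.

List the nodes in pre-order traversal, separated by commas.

Pre-order visits the node, then its left subtree, then its right subtree.
Visit S.
At S: go left to A.
  Visit A.
  At A: go left to V.
    Visit V.
    At V: go left to Y.
      Y is a leaf — visit Y.
    At V: go right to N.
      Visit N.
      At N: no left child.
      At N: go right to H.
        H is a leaf — visit H.
  At A: no right child.
At S: go right to Q.
  Visit Q.
  At Q: no left child.
  At Q: go right to F.
    Visit F.
    At F: no left child.
    At F: go right to D.
      D is a leaf — visit D.

S, A, V, Y, N, H, Q, F, D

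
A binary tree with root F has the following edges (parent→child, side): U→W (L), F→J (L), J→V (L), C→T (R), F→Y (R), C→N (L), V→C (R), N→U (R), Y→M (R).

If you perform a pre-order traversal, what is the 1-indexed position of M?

10

Pre-order visits the node, then its left subtree, then its right subtree.
Visit F.
At F: go left to J.
  Visit J.
  At J: go left to V.
    Visit V.
    At V: no left child.
    At V: go right to C.
      Visit C.
      At C: go left to N.
        Visit N.
        At N: no left child.
        At N: go right to U.
          Visit U.
          At U: go left to W.
            W is a leaf — visit W.
          At U: no right child.
      At C: go right to T.
        T is a leaf — visit T.
  At J: no right child.
At F: go right to Y.
  Visit Y.
  At Y: no left child.
  At Y: go right to M.
    M is a leaf — visit M.
Full pre-order sequence: F, J, V, C, N, U, W, T, Y, M.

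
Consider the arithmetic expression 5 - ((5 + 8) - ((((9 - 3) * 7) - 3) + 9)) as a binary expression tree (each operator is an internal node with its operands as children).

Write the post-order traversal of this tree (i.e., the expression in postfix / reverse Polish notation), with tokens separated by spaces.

Post-order on an expression tree gives postfix notation: for each operator, emit left operand, right operand, then the operator.

5 5 8 + 9 3 - 7 * 3 - 9 + - -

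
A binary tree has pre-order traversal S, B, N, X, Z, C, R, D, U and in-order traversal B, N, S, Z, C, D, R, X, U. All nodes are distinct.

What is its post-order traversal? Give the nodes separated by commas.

The first element of pre-order is the root; it splits in-order into left and right subtrees.
Root S: left subtree has 2 nodes {B, N}, right has 6 {Z, C, D, R, X, U}.
  Root B: left subtree has 0 nodes { }, right has 1 {N}.
  Root X: left subtree has 4 nodes {Z, C, D, R}, right has 1 {U}.
    Root Z: left subtree has 0 nodes { }, right has 3 {C, D, R}.
      Root C: left subtree has 0 nodes { }, right has 2 {D, R}.
        Root R: left subtree has 1 node {D}, right has 0 { }.

N, B, D, R, C, Z, U, X, S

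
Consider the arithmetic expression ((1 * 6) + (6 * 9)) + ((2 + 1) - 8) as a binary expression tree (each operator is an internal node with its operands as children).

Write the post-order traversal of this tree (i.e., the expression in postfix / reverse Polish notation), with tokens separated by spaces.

Post-order on an expression tree gives postfix notation: for each operator, emit left operand, right operand, then the operator.

1 6 * 6 9 * + 2 1 + 8 - +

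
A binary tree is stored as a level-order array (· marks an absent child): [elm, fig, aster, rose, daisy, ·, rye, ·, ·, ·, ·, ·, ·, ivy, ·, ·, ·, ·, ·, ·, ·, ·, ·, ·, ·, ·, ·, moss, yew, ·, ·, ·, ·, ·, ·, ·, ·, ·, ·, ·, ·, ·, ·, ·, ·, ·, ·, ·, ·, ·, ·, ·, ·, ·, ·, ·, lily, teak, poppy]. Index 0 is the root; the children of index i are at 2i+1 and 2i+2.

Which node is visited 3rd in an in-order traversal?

In-order visits the left subtree, then the node, then the right subtree.
At elm: go left to fig.
  At fig: go left to rose.
    rose is a leaf — visit rose.
  Visit fig.
  At fig: go right to daisy.
    daisy is a leaf — visit daisy.
Visit elm.
At elm: go right to aster.
  At aster: no left child.
  Visit aster.
  At aster: go right to rye.
    At rye: go left to ivy.
      At ivy: go left to moss.
        At moss: no left child.
        Visit moss.
        At moss: go right to lily.
          lily is a leaf — visit lily.
      Visit ivy.
      At ivy: go right to yew.
        At yew: go left to teak.
          teak is a leaf — visit teak.
        Visit yew.
        At yew: go right to poppy.
          poppy is a leaf — visit poppy.
    Visit rye.
    At rye: no right child.
Full in-order sequence: rose, fig, daisy, elm, aster, moss, lily, ivy, teak, yew, poppy, rye.

daisy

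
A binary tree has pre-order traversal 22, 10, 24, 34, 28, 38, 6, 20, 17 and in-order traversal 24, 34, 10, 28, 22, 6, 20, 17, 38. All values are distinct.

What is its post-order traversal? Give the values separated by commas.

The first element of pre-order is the root; it splits in-order into left and right subtrees.
Root 22: left subtree has 4 nodes {24, 34, 10, 28}, right has 4 {6, 20, 17, 38}.
  Root 10: left subtree has 2 nodes {24, 34}, right has 1 {28}.
    Root 24: left subtree has 0 nodes { }, right has 1 {34}.
  Root 38: left subtree has 3 nodes {6, 20, 17}, right has 0 { }.
    Root 6: left subtree has 0 nodes { }, right has 2 {20, 17}.
      Root 20: left subtree has 0 nodes { }, right has 1 {17}.

34, 24, 28, 10, 17, 20, 6, 38, 22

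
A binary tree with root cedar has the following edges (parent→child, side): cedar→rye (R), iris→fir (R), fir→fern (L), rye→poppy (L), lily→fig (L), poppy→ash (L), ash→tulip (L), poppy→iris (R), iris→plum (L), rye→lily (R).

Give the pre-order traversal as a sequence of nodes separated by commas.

cedar, rye, poppy, ash, tulip, iris, plum, fir, fern, lily, fig

Pre-order visits the node, then its left subtree, then its right subtree.
Visit cedar.
At cedar: no left child.
At cedar: go right to rye.
  Visit rye.
  At rye: go left to poppy.
    Visit poppy.
    At poppy: go left to ash.
      Visit ash.
      At ash: go left to tulip.
        tulip is a leaf — visit tulip.
      At ash: no right child.
    At poppy: go right to iris.
      Visit iris.
      At iris: go left to plum.
        plum is a leaf — visit plum.
      At iris: go right to fir.
        Visit fir.
        At fir: go left to fern.
          fern is a leaf — visit fern.
        At fir: no right child.
  At rye: go right to lily.
    Visit lily.
    At lily: go left to fig.
      fig is a leaf — visit fig.
    At lily: no right child.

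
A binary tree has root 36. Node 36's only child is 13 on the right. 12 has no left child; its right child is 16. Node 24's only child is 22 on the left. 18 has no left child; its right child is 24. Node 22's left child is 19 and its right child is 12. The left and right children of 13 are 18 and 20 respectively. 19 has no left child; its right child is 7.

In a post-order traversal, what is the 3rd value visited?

Post-order visits the left subtree, then the right subtree, then the node.
At 36: no left child.
At 36: go right to 13.
  At 13: go left to 18.
    At 18: no left child.
    At 18: go right to 24.
      At 24: go left to 22.
        At 22: go left to 19.
          At 19: no left child.
          At 19: go right to 7.
            7 is a leaf — visit 7.
          Visit 19.
        At 22: go right to 12.
          At 12: no left child.
          At 12: go right to 16.
            16 is a leaf — visit 16.
          Visit 12.
        Visit 22.
      At 24: no right child.
      Visit 24.
    Visit 18.
  At 13: go right to 20.
    20 is a leaf — visit 20.
  Visit 13.
Visit 36.
Full post-order sequence: 7, 19, 16, 12, 22, 24, 18, 20, 13, 36.

16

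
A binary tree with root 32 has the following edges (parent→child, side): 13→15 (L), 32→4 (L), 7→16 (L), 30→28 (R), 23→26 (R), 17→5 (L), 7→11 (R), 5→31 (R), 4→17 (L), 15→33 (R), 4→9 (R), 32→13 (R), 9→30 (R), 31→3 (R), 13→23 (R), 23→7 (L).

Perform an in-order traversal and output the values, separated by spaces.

5 31 3 17 4 9 30 28 32 15 33 13 16 7 11 23 26

In-order visits the left subtree, then the node, then the right subtree.
At 32: go left to 4.
  At 4: go left to 17.
    At 17: go left to 5.
      At 5: no left child.
      Visit 5.
      At 5: go right to 31.
        At 31: no left child.
        Visit 31.
        At 31: go right to 3.
          3 is a leaf — visit 3.
    Visit 17.
    At 17: no right child.
  Visit 4.
  At 4: go right to 9.
    At 9: no left child.
    Visit 9.
    At 9: go right to 30.
      At 30: no left child.
      Visit 30.
      At 30: go right to 28.
        28 is a leaf — visit 28.
Visit 32.
At 32: go right to 13.
  At 13: go left to 15.
    At 15: no left child.
    Visit 15.
    At 15: go right to 33.
      33 is a leaf — visit 33.
  Visit 13.
  At 13: go right to 23.
    At 23: go left to 7.
      At 7: go left to 16.
        16 is a leaf — visit 16.
      Visit 7.
      At 7: go right to 11.
        11 is a leaf — visit 11.
    Visit 23.
    At 23: go right to 26.
      26 is a leaf — visit 26.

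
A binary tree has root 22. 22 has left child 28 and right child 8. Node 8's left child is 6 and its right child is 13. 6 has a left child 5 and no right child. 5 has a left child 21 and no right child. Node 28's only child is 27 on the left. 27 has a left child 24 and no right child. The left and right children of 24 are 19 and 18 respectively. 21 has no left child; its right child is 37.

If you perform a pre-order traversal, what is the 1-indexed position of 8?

Pre-order visits the node, then its left subtree, then its right subtree.
Visit 22.
At 22: go left to 28.
  Visit 28.
  At 28: go left to 27.
    Visit 27.
    At 27: go left to 24.
      Visit 24.
      At 24: go left to 19.
        19 is a leaf — visit 19.
      At 24: go right to 18.
        18 is a leaf — visit 18.
    At 27: no right child.
  At 28: no right child.
At 22: go right to 8.
  Visit 8.
  At 8: go left to 6.
    Visit 6.
    At 6: go left to 5.
      Visit 5.
      At 5: go left to 21.
        Visit 21.
        At 21: no left child.
        At 21: go right to 37.
          37 is a leaf — visit 37.
      At 5: no right child.
    At 6: no right child.
  At 8: go right to 13.
    13 is a leaf — visit 13.
Full pre-order sequence: 22, 28, 27, 24, 19, 18, 8, 6, 5, 21, 37, 13.

7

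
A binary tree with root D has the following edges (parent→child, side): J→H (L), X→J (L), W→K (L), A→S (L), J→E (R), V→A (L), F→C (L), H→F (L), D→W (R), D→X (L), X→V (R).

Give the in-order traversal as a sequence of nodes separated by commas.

C, F, H, J, E, X, S, A, V, D, K, W

In-order visits the left subtree, then the node, then the right subtree.
At D: go left to X.
  At X: go left to J.
    At J: go left to H.
      At H: go left to F.
        At F: go left to C.
          C is a leaf — visit C.
        Visit F.
        At F: no right child.
      Visit H.
      At H: no right child.
    Visit J.
    At J: go right to E.
      E is a leaf — visit E.
  Visit X.
  At X: go right to V.
    At V: go left to A.
      At A: go left to S.
        S is a leaf — visit S.
      Visit A.
      At A: no right child.
    Visit V.
    At V: no right child.
Visit D.
At D: go right to W.
  At W: go left to K.
    K is a leaf — visit K.
  Visit W.
  At W: no right child.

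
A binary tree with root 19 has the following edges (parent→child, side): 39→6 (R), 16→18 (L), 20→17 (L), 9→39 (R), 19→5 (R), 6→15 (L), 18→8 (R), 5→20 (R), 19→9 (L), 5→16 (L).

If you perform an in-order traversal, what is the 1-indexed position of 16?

8

In-order visits the left subtree, then the node, then the right subtree.
At 19: go left to 9.
  At 9: no left child.
  Visit 9.
  At 9: go right to 39.
    At 39: no left child.
    Visit 39.
    At 39: go right to 6.
      At 6: go left to 15.
        15 is a leaf — visit 15.
      Visit 6.
      At 6: no right child.
Visit 19.
At 19: go right to 5.
  At 5: go left to 16.
    At 16: go left to 18.
      At 18: no left child.
      Visit 18.
      At 18: go right to 8.
        8 is a leaf — visit 8.
    Visit 16.
    At 16: no right child.
  Visit 5.
  At 5: go right to 20.
    At 20: go left to 17.
      17 is a leaf — visit 17.
    Visit 20.
    At 20: no right child.
Full in-order sequence: 9, 39, 15, 6, 19, 18, 8, 16, 5, 17, 20.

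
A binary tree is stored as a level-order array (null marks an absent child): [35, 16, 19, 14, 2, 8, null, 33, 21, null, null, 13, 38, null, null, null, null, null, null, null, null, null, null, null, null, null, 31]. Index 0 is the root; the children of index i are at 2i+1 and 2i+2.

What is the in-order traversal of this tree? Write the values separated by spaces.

In-order visits the left subtree, then the node, then the right subtree.
At 35: go left to 16.
  At 16: go left to 14.
    At 14: go left to 33.
      33 is a leaf — visit 33.
    Visit 14.
    At 14: go right to 21.
      21 is a leaf — visit 21.
  Visit 16.
  At 16: go right to 2.
    2 is a leaf — visit 2.
Visit 35.
At 35: go right to 19.
  At 19: go left to 8.
    At 8: go left to 13.
      13 is a leaf — visit 13.
    Visit 8.
    At 8: go right to 38.
      At 38: no left child.
      Visit 38.
      At 38: go right to 31.
        31 is a leaf — visit 31.
  Visit 19.
  At 19: no right child.

33 14 21 16 2 35 13 8 38 31 19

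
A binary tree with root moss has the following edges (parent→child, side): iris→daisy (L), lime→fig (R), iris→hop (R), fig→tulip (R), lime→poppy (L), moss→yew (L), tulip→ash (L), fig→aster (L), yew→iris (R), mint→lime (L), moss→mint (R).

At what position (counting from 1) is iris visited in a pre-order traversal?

Pre-order visits the node, then its left subtree, then its right subtree.
Visit moss.
At moss: go left to yew.
  Visit yew.
  At yew: no left child.
  At yew: go right to iris.
    Visit iris.
    At iris: go left to daisy.
      daisy is a leaf — visit daisy.
    At iris: go right to hop.
      hop is a leaf — visit hop.
At moss: go right to mint.
  Visit mint.
  At mint: go left to lime.
    Visit lime.
    At lime: go left to poppy.
      poppy is a leaf — visit poppy.
    At lime: go right to fig.
      Visit fig.
      At fig: go left to aster.
        aster is a leaf — visit aster.
      At fig: go right to tulip.
        Visit tulip.
        At tulip: go left to ash.
          ash is a leaf — visit ash.
        At tulip: no right child.
  At mint: no right child.
Full pre-order sequence: moss, yew, iris, daisy, hop, mint, lime, poppy, fig, aster, tulip, ash.

3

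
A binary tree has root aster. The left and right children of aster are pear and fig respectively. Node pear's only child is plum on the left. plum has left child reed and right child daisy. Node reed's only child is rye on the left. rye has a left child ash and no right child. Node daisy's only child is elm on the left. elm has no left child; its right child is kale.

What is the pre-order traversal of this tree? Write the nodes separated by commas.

Pre-order visits the node, then its left subtree, then its right subtree.
Visit aster.
At aster: go left to pear.
  Visit pear.
  At pear: go left to plum.
    Visit plum.
    At plum: go left to reed.
      Visit reed.
      At reed: go left to rye.
        Visit rye.
        At rye: go left to ash.
          ash is a leaf — visit ash.
        At rye: no right child.
      At reed: no right child.
    At plum: go right to daisy.
      Visit daisy.
      At daisy: go left to elm.
        Visit elm.
        At elm: no left child.
        At elm: go right to kale.
          kale is a leaf — visit kale.
      At daisy: no right child.
  At pear: no right child.
At aster: go right to fig.
  fig is a leaf — visit fig.

aster, pear, plum, reed, rye, ash, daisy, elm, kale, fig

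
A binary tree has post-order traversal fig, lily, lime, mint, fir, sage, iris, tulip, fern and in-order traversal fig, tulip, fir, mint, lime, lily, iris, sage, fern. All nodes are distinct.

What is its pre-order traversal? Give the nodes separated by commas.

The last element of post-order is the root; it splits in-order into left and right subtrees.
Root fern: left subtree has 8 nodes {fig, tulip, fir, mint, lime, lily, iris, sage}, right has 0 { }.
  Root tulip: left subtree has 1 node {fig}, right has 6 {fir, mint, lime, lily, iris, sage}.
    Root iris: left subtree has 4 nodes {fir, mint, lime, lily}, right has 1 {sage}.
      Root fir: left subtree has 0 nodes { }, right has 3 {mint, lime, lily}.
        Root mint: left subtree has 0 nodes { }, right has 2 {lime, lily}.
          Root lime: left subtree has 0 nodes { }, right has 1 {lily}.

fern, tulip, fig, iris, fir, mint, lime, lily, sage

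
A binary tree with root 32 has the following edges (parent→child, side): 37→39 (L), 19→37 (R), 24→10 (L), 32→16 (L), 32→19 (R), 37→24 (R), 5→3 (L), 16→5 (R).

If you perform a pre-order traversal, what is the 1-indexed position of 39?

Pre-order visits the node, then its left subtree, then its right subtree.
Visit 32.
At 32: go left to 16.
  Visit 16.
  At 16: no left child.
  At 16: go right to 5.
    Visit 5.
    At 5: go left to 3.
      3 is a leaf — visit 3.
    At 5: no right child.
At 32: go right to 19.
  Visit 19.
  At 19: no left child.
  At 19: go right to 37.
    Visit 37.
    At 37: go left to 39.
      39 is a leaf — visit 39.
    At 37: go right to 24.
      Visit 24.
      At 24: go left to 10.
        10 is a leaf — visit 10.
      At 24: no right child.
Full pre-order sequence: 32, 16, 5, 3, 19, 37, 39, 24, 10.

7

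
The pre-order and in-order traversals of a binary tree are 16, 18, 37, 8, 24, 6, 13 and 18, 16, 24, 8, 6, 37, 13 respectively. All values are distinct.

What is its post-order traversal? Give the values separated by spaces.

The first element of pre-order is the root; it splits in-order into left and right subtrees.
Root 16: left subtree has 1 node {18}, right has 5 {24, 8, 6, 37, 13}.
  Root 37: left subtree has 3 nodes {24, 8, 6}, right has 1 {13}.
    Root 8: left subtree has 1 node {24}, right has 1 {6}.

18 24 6 8 13 37 16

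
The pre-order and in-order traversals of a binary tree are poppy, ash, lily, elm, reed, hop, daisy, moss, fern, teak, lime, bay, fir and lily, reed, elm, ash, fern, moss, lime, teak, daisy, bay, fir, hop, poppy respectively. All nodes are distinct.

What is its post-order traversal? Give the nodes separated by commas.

The first element of pre-order is the root; it splits in-order into left and right subtrees.
Root poppy: left subtree has 12 nodes {lily, reed, elm, ash, fern, moss, lime, teak, daisy, bay, fir, hop}, right has 0 { }.
  Root ash: left subtree has 3 nodes {lily, reed, elm}, right has 8 {fern, moss, lime, teak, daisy, bay, fir, hop}.
    Root lily: left subtree has 0 nodes { }, right has 2 {reed, elm}.
      Root elm: left subtree has 1 node {reed}, right has 0 { }.
    Root hop: left subtree has 7 nodes {fern, moss, lime, teak, daisy, bay, fir}, right has 0 { }.
      Root daisy: left subtree has 4 nodes {fern, moss, lime, teak}, right has 2 {bay, fir}.
        Root moss: left subtree has 1 node {fern}, right has 2 {lime, teak}.
          Root teak: left subtree has 1 node {lime}, right has 0 { }.
        Root bay: left subtree has 0 nodes { }, right has 1 {fir}.

reed, elm, lily, fern, lime, teak, moss, fir, bay, daisy, hop, ash, poppy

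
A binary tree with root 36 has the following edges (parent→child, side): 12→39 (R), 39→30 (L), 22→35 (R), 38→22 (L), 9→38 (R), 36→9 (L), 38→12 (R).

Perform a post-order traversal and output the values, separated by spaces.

35 22 30 39 12 38 9 36

Post-order visits the left subtree, then the right subtree, then the node.
At 36: go left to 9.
  At 9: no left child.
  At 9: go right to 38.
    At 38: go left to 22.
      At 22: no left child.
      At 22: go right to 35.
        35 is a leaf — visit 35.
      Visit 22.
    At 38: go right to 12.
      At 12: no left child.
      At 12: go right to 39.
        At 39: go left to 30.
          30 is a leaf — visit 30.
        At 39: no right child.
        Visit 39.
      Visit 12.
    Visit 38.
  Visit 9.
At 36: no right child.
Visit 36.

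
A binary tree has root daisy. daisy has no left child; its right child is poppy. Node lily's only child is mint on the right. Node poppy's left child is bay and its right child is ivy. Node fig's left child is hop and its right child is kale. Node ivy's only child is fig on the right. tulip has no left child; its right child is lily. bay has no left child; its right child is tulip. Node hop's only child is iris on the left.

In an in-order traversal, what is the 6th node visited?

poppy

In-order visits the left subtree, then the node, then the right subtree.
At daisy: no left child.
Visit daisy.
At daisy: go right to poppy.
  At poppy: go left to bay.
    At bay: no left child.
    Visit bay.
    At bay: go right to tulip.
      At tulip: no left child.
      Visit tulip.
      At tulip: go right to lily.
        At lily: no left child.
        Visit lily.
        At lily: go right to mint.
          mint is a leaf — visit mint.
  Visit poppy.
  At poppy: go right to ivy.
    At ivy: no left child.
    Visit ivy.
    At ivy: go right to fig.
      At fig: go left to hop.
        At hop: go left to iris.
          iris is a leaf — visit iris.
        Visit hop.
        At hop: no right child.
      Visit fig.
      At fig: go right to kale.
        kale is a leaf — visit kale.
Full in-order sequence: daisy, bay, tulip, lily, mint, poppy, ivy, iris, hop, fig, kale.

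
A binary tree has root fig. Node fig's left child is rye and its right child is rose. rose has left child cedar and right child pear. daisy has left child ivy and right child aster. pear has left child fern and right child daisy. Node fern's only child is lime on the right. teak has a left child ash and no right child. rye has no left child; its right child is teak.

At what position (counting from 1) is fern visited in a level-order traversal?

8

Level-order visits nodes level by level from the root, left to right within each level.
Level 0: fig
Level 1: rye, rose
Level 2: teak, cedar, pear
Level 3: ash, fern, daisy
Level 4: lime, ivy, aster
Full level-order sequence: fig, rye, rose, teak, cedar, pear, ash, fern, daisy, lime, ivy, aster.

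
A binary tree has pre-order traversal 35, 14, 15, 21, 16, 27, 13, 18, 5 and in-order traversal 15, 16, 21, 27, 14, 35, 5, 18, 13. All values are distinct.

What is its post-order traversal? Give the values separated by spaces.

16 27 21 15 14 5 18 13 35

The first element of pre-order is the root; it splits in-order into left and right subtrees.
Root 35: left subtree has 5 nodes {15, 16, 21, 27, 14}, right has 3 {5, 18, 13}.
  Root 14: left subtree has 4 nodes {15, 16, 21, 27}, right has 0 { }.
    Root 15: left subtree has 0 nodes { }, right has 3 {16, 21, 27}.
      Root 21: left subtree has 1 node {16}, right has 1 {27}.
  Root 13: left subtree has 2 nodes {5, 18}, right has 0 { }.
    Root 18: left subtree has 1 node {5}, right has 0 { }.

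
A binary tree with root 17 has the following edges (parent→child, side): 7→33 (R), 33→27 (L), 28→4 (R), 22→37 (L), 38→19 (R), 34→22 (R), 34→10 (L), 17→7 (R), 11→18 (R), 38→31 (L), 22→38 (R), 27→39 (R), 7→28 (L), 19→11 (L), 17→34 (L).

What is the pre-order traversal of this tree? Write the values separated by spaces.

17 34 10 22 37 38 31 19 11 18 7 28 4 33 27 39

Pre-order visits the node, then its left subtree, then its right subtree.
Visit 17.
At 17: go left to 34.
  Visit 34.
  At 34: go left to 10.
    10 is a leaf — visit 10.
  At 34: go right to 22.
    Visit 22.
    At 22: go left to 37.
      37 is a leaf — visit 37.
    At 22: go right to 38.
      Visit 38.
      At 38: go left to 31.
        31 is a leaf — visit 31.
      At 38: go right to 19.
        Visit 19.
        At 19: go left to 11.
          Visit 11.
          At 11: no left child.
          At 11: go right to 18.
            18 is a leaf — visit 18.
        At 19: no right child.
At 17: go right to 7.
  Visit 7.
  At 7: go left to 28.
    Visit 28.
    At 28: no left child.
    At 28: go right to 4.
      4 is a leaf — visit 4.
  At 7: go right to 33.
    Visit 33.
    At 33: go left to 27.
      Visit 27.
      At 27: no left child.
      At 27: go right to 39.
        39 is a leaf — visit 39.
    At 33: no right child.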